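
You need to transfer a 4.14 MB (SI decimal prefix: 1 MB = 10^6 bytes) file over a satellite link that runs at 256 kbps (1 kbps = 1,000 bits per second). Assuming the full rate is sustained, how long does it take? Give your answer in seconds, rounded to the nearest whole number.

129 seconds

4.14 MB = 4,140,000 bytes = 33,120,000 bits
256 kbps = 256,000 bits/s
time = 33,120,000 / 256,000 = 129 s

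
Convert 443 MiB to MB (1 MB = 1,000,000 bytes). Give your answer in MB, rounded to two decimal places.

464.52 MB

443 MiB = 443 × 2^20 bytes = 464,519,168 bytes
1 MB = 1,000,000 bytes
464,519,168 / 1,000,000 = 464.52 MB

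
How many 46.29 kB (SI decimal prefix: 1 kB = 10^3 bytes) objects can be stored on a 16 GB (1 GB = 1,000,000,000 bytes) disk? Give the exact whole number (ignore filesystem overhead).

Capacity: 16 GB = 16,000,000,000 bytes
Per item: 46.29 kB = 46,290 bytes
⌊16,000,000,000 / 46,290⌋ = 345,647

345,647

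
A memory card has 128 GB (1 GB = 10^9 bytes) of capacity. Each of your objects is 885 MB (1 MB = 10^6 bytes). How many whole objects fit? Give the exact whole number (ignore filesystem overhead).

Capacity: 128 GB = 128,000,000,000 bytes
Per item: 885 MB = 885,000,000 bytes
⌊128,000,000,000 / 885,000,000⌋ = 144

144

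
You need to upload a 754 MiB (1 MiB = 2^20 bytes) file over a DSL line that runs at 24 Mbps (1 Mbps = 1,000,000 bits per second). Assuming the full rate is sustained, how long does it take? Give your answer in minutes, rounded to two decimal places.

4.39 minutes

754 MiB = 790,626,304 bytes = 6,325,010,432 bits
24 Mbps = 24,000,000 bits/s
time = 6,325,010,432 / 24,000,000 = 263.542 s
263.542 s / 60 = 4.39 minutes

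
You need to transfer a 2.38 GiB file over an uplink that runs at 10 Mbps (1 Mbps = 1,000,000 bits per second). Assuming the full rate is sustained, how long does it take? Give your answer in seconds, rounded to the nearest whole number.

2.38 GiB = 2,555,505,541.12 bytes = 20,444,044,328.96 bits
10 Mbps = 10,000,000 bits/s
time = 20,444,044,328.96 / 10,000,000 = 2,044 s

2,044 seconds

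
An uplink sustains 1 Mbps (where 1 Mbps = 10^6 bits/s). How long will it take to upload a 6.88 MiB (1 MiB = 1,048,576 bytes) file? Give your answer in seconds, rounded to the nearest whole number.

58 seconds

6.88 MiB = 7,214,202.88 bytes = 57,713,623.04 bits
1 Mbps = 1,000,000 bits/s
time = 57,713,623.04 / 1,000,000 = 58 s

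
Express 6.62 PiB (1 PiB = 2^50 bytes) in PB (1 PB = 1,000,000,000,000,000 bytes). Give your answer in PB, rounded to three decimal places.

7.453 PB

6.62 PiB × 1,125,899,906,842,624 bytes/PiB = 7,453,457,383,298,170.88 bytes
1 PB = 10^15 bytes = 1,000,000,000,000,000 bytes
7,453,457,383,298,170.88 / 1,000,000,000,000,000 = 7.453 PB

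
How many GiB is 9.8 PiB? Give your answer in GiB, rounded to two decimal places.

9.8 PiB = 9.8 × 2^50 bytes = 11,033,819,087,057,715.2 bytes
1 GiB = 1,073,741,824 bytes
11,033,819,087,057,715.2 / 1,073,741,824 = 10,276,044.80 GiB

10,276,044.80 GiB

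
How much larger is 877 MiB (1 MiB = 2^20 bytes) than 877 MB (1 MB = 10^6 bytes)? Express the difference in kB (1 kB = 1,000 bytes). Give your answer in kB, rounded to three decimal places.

42,601.152 kB

877 MiB = 877 × 1,048,576 = 919,601,152 bytes
877 MB = 877 × 1,000,000 = 877,000,000 bytes
difference = 42,601,152 bytes
42,601,152 / 1,000 = 42,601.152 kB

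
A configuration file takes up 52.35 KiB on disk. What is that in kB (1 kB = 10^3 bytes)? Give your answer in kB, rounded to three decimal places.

53.606 kB

52.35 KiB = 52.35 × 2^10 bytes = 53,606.4 bytes
1 kB = 10^3 bytes = 1,000 bytes
53,606.4 / 1,000 = 53.606 kB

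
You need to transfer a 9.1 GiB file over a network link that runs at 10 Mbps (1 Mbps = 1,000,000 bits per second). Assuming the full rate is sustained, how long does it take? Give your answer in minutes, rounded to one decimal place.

9.1 GiB = 9,771,050,598.4 bytes = 78,168,404,787.2 bits
10 Mbps = 10,000,000 bits/s
time = 78,168,404,787.2 / 10,000,000 = 7,816.84 s
7,816.84 s / 60 = 130.3 minutes

130.3 minutes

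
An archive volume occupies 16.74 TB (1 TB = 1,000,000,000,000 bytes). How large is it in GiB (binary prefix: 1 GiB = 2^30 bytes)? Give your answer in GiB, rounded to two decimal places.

16.74 TB = 16.74 × 10^12 bytes = 16,740,000,000,000 bytes
1 GiB = 1,073,741,824 bytes
16,740,000,000,000 / 1,073,741,824 = 15,590.34 GiB

15,590.34 GiB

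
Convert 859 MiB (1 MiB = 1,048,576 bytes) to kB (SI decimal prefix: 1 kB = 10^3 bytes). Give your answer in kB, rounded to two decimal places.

900,726.78 kB

859 MiB = 859 × 2^20 bytes = 900,726,784 bytes
1 kB = 10^3 bytes = 1,000 bytes
900,726,784 / 1,000 = 900,726.78 kB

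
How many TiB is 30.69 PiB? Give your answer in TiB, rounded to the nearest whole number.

31,427 TiB

30.69 PiB = 30.69 × 2^50 bytes = 34,553,868,141,000,130.56 bytes
1 TiB = 1,099,511,627,776 bytes
34,553,868,141,000,130.56 / 1,099,511,627,776 = 31,427 TiB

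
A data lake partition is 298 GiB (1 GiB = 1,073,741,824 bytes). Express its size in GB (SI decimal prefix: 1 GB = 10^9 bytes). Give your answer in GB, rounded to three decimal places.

319.975 GB

298 GiB = 298 × 2^30 bytes = 319,975,063,552 bytes
1 GB = 1,000,000,000 bytes
319,975,063,552 / 1,000,000,000 = 319.975 GB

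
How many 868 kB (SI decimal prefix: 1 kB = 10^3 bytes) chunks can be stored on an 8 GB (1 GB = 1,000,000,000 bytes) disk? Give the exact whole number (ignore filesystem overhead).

9,216

Capacity: 8 GB = 8,000,000,000 bytes
Per item: 868 kB = 868,000 bytes
⌊8,000,000,000 / 868,000⌋ = 9,216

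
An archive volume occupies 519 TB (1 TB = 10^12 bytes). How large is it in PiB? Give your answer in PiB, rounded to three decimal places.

0.461 PiB

519 TB × 1,000,000,000,000 bytes/TB = 519,000,000,000,000 bytes
1 PiB = 2^50 bytes = 1,125,899,906,842,624 bytes
519,000,000,000,000 / 1,125,899,906,842,624 = 0.461 PiB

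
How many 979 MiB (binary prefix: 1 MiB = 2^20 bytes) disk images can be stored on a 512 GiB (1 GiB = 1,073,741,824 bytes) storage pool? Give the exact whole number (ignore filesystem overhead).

535

Capacity: 512 GiB = 549,755,813,888 bytes
Per item: 979 MiB = 1,026,555,904 bytes
⌊549,755,813,888 / 1,026,555,904⌋ = 535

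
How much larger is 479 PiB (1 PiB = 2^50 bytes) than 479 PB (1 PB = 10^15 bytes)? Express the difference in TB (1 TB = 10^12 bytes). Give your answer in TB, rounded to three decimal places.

479 PiB = 479 × 1,125,899,906,842,624 = 539,306,055,377,616,896 bytes
479 PB = 479 × 1,000,000,000,000,000 = 479,000,000,000,000,000 bytes
difference = 60,306,055,377,616,896 bytes
60,306,055,377,616,896 / 1,000,000,000,000 = 60,306.055 TB

60,306.055 TB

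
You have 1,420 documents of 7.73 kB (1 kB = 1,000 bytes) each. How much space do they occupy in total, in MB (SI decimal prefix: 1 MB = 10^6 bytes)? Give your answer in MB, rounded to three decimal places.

10.977 MB

Total = 1,420 × 7.73 kB = 10976.6 kB
= 10976.6 × 1,000 bytes = 10,976,600 bytes
1 MB = 1,000,000 bytes
10,976,600 / 1,000,000 = 10.977 MB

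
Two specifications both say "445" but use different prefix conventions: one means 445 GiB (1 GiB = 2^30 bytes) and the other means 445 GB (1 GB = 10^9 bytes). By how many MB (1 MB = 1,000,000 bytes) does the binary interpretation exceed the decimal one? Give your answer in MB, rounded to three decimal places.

445 GiB = 445 × 1,073,741,824 = 477,815,111,680 bytes
445 GB = 445 × 1,000,000,000 = 445,000,000,000 bytes
difference = 32,815,111,680 bytes
32,815,111,680 / 1,000,000 = 32,815.112 MB

32,815.112 MB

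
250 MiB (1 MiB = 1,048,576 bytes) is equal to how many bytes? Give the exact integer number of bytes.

250 × 1,048,576 = 262,144,000 bytes

262,144,000 bytes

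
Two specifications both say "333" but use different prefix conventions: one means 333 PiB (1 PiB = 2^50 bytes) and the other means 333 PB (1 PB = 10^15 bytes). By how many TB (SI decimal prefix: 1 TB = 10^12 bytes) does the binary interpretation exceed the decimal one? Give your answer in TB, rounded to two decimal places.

41,924.67 TB

333 PiB = 333 × 1,125,899,906,842,624 = 374,924,668,978,593,792 bytes
333 PB = 333 × 1,000,000,000,000,000 = 333,000,000,000,000,000 bytes
difference = 41,924,668,978,593,792 bytes
41,924,668,978,593,792 / 1,000,000,000,000 = 41,924.67 TB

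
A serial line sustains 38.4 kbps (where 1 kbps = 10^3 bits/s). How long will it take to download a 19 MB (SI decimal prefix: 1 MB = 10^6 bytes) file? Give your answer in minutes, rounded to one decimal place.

66.0 minutes

19 MB = 19,000,000 bytes = 152,000,000 bits
38.4 kbps = 38,400 bits/s
time = 152,000,000 / 38,400 = 3,958.33 s
3,958.33 s / 60 = 66.0 minutes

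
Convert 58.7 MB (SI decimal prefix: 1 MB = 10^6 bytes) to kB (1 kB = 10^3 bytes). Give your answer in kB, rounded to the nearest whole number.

58.7 MB = 58.7 × 10^6 bytes = 58,700,000 bytes
1 kB = 1,000 bytes
58,700,000 / 1,000 = 58,700 kB

58,700 kB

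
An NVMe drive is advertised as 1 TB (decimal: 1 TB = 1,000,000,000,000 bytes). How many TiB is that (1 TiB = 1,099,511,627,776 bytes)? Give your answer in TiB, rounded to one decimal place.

0.9 TiB

1 TB × 1,000,000,000,000 bytes/TB = 1,000,000,000,000 bytes
1 TiB = 1,099,511,627,776 bytes
1,000,000,000,000 / 1,099,511,627,776 = 0.9 TiB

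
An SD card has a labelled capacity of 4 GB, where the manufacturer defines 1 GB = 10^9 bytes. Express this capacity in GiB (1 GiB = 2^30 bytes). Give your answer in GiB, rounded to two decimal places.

3.73 GiB

4 GB = 4 × 10^9 bytes = 4,000,000,000 bytes
1 GiB = 2^30 bytes = 1,073,741,824 bytes
4,000,000,000 / 1,073,741,824 = 3.73 GiB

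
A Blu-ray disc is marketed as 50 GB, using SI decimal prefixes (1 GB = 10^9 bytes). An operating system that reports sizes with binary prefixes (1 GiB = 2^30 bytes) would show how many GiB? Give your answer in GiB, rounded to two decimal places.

50 GB = 50 × 10^9 bytes = 50,000,000,000 bytes
1 GiB = 2^30 bytes = 1,073,741,824 bytes
50,000,000,000 / 1,073,741,824 = 46.57 GiB

46.57 GiB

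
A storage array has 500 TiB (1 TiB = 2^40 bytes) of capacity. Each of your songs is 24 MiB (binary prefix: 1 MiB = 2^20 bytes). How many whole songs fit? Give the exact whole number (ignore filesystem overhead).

Capacity: 500 TiB = 549,755,813,888,000 bytes
Per item: 24 MiB = 25,165,824 bytes
⌊549,755,813,888,000 / 25,165,824⌋ = 21,845,333

21,845,333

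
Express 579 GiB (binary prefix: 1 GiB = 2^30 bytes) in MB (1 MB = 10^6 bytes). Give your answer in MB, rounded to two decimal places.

621,696.52 MB

579 GiB = 579 × 2^30 bytes = 621,696,516,096 bytes
1 MB = 10^6 bytes = 1,000,000 bytes
621,696,516,096 / 1,000,000 = 621,696.52 MB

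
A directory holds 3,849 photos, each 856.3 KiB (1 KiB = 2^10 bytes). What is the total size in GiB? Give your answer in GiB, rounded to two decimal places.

Total = 3,849 × 856.3 KiB = 3295898.7 KiB
= 3295898.7 × 1,024 bytes = 3,375,000,268.8 bytes
1 GiB = 1,073,741,824 bytes
3,375,000,268.8 / 1,073,741,824 = 3.14 GiB

3.14 GiB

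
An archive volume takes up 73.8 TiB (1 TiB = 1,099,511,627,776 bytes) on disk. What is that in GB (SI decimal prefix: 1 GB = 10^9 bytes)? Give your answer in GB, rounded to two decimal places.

73.8 TiB = 73.8 × 2^40 bytes = 81,143,958,129,868.8 bytes
1 GB = 1,000,000,000 bytes
81,143,958,129,868.8 / 1,000,000,000 = 81,143.96 GB

81,143.96 GB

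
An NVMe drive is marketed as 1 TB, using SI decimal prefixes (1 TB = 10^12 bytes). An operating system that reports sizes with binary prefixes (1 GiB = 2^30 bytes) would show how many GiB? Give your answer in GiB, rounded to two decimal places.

931.32 GiB

1 TB × 1,000,000,000,000 bytes/TB = 1,000,000,000,000 bytes
1 GiB = 2^30 bytes = 1,073,741,824 bytes
1,000,000,000,000 / 1,073,741,824 = 931.32 GiB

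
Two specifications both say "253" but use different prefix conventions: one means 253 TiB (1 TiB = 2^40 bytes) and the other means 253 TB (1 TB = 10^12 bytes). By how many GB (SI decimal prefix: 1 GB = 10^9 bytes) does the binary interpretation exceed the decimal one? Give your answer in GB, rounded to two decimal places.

253 TiB = 253 × 1,099,511,627,776 = 278,176,441,827,328 bytes
253 TB = 253 × 1,000,000,000,000 = 253,000,000,000,000 bytes
difference = 25,176,441,827,328 bytes
25,176,441,827,328 / 1,000,000,000 = 25,176.44 GB

25,176.44 GB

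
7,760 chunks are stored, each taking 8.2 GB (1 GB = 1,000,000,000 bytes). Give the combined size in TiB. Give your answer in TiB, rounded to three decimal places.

Total = 7,760 × 8.2 GB = 63,632 GB
= 63,632 × 1,000,000,000 bytes = 63,632,000,000,000 bytes
1 TiB = 1,099,511,627,776 bytes
63,632,000,000,000 / 1,099,511,627,776 = 57.873 TiB

57.873 TiB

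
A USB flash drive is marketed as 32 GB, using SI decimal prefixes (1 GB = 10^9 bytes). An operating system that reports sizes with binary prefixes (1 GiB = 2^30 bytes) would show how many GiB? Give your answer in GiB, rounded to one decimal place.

29.8 GiB

32 GB × 1,000,000,000 bytes/GB = 32,000,000,000 bytes
1 GiB = 1,073,741,824 bytes
32,000,000,000 / 1,073,741,824 = 29.8 GiB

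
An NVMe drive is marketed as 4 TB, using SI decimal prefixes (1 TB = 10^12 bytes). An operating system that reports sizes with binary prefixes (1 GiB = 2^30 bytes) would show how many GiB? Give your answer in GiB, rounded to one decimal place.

4 TB = 4 × 10^12 bytes = 4,000,000,000,000 bytes
1 GiB = 1,073,741,824 bytes
4,000,000,000,000 / 1,073,741,824 = 3,725.3 GiB

3,725.3 GiB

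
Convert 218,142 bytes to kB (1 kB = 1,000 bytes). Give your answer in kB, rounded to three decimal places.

218,142 bytes given.
1 kB = 10^3 bytes = 1,000 bytes
218,142 / 1,000 = 218.142 kB

218.142 kB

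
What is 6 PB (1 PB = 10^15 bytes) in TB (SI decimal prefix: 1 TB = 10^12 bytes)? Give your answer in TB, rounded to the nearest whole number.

6,000 TB

6 PB × 1,000,000,000,000,000 bytes/PB = 6,000,000,000,000,000 bytes
1 TB = 1,000,000,000,000 bytes
6,000,000,000,000,000 / 1,000,000,000,000 = 6,000 TB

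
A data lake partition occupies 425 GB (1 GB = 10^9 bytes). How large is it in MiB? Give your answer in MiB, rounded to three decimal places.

405,311.584 MiB

425 GB = 425 × 10^9 bytes = 425,000,000,000 bytes
1 MiB = 1,048,576 bytes
425,000,000,000 / 1,048,576 = 405,311.584 MiB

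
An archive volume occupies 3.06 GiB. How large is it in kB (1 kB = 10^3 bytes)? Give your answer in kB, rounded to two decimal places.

3.06 GiB = 3.06 × 2^30 bytes = 3,285,649,981.44 bytes
1 kB = 1,000 bytes
3,285,649,981.44 / 1,000 = 3,285,649.98 kB

3,285,649.98 kB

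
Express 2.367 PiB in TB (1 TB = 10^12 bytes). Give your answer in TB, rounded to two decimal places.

2.367 PiB = 2.367 × 2^50 bytes = 2,665,005,079,496,491.008 bytes
1 TB = 10^12 bytes = 1,000,000,000,000 bytes
2,665,005,079,496,491.008 / 1,000,000,000,000 = 2,665.01 TB

2,665.01 TB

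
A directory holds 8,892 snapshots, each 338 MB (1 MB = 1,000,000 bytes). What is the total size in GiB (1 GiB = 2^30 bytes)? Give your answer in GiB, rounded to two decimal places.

Total = 8,892 × 338 MB = 3,005,496 MB
= 3,005,496 × 1,000,000 bytes = 3,005,496,000,000 bytes
1 GiB = 1,073,741,824 bytes
3,005,496,000,000 / 1,073,741,824 = 2,799.09 GiB

2,799.09 GiB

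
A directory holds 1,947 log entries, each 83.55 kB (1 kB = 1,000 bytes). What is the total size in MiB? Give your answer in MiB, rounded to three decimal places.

155.136 MiB

Total = 1,947 × 83.55 kB = 162671.85 kB
= 162671.85 × 1,000 bytes = 162,671,850 bytes
1 MiB = 1,048,576 bytes
162,671,850 / 1,048,576 = 155.136 MiB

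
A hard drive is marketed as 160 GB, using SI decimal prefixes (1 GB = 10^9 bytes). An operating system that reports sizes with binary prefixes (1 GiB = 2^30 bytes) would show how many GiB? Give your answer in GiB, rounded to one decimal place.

149.0 GiB

160 GB × 1,000,000,000 bytes/GB = 160,000,000,000 bytes
1 GiB = 1,073,741,824 bytes
160,000,000,000 / 1,073,741,824 = 149.0 GiB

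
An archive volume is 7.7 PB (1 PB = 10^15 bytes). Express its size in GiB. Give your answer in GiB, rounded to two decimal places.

7,171,183.82 GiB

7.7 PB = 7.7 × 10^15 bytes = 7,700,000,000,000,000 bytes
1 GiB = 2^30 bytes = 1,073,741,824 bytes
7,700,000,000,000,000 / 1,073,741,824 = 7,171,183.82 GiB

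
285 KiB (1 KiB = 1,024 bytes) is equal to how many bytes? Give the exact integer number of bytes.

285 × 1,024 = 291,840 bytes

291,840 bytes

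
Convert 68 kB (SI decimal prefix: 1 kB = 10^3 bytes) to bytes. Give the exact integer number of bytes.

68 × 1,000 = 68,000 bytes  (1 kB = 10^3 bytes)

68,000 bytes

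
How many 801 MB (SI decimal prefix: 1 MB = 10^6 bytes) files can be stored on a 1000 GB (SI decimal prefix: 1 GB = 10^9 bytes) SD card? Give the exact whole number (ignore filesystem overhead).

1,248

Capacity: 1000 GB = 1,000,000,000,000 bytes
Per item: 801 MB = 801,000,000 bytes
⌊1,000,000,000,000 / 801,000,000⌋ = 1,248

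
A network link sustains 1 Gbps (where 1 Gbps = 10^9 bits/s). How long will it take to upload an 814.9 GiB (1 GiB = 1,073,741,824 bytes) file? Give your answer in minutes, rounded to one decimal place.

116.7 minutes

814.9 GiB = 874,992,212,377.6 bytes = 6,999,937,699,020.8 bits
1 Gbps = 1,000,000,000 bits/s
time = 6,999,937,699,020.8 / 1,000,000,000 = 6,999.94 s
6,999.94 s / 60 = 116.7 minutes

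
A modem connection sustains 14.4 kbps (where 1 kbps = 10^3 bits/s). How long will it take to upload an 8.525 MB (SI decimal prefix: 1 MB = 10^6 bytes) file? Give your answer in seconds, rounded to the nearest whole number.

4,736 seconds

8.525 MB = 8,525,000 bytes = 68,200,000 bits
14.4 kbps = 14,400 bits/s
time = 68,200,000 / 14,400 = 4,736 s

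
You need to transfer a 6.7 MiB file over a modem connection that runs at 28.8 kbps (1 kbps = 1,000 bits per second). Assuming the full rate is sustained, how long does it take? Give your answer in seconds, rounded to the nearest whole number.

1,952 seconds

6.7 MiB = 7,025,459.2 bytes = 56,203,673.6 bits
28.8 kbps = 28,800 bits/s
time = 56,203,673.6 / 28,800 = 1,952 s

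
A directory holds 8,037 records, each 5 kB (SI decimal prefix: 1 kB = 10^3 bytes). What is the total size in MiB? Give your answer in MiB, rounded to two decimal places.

Total = 8,037 × 5 kB = 40,185 kB
= 40,185 × 1,000 bytes = 40,185,000 bytes
1 MiB = 1,048,576 bytes
40,185,000 / 1,048,576 = 38.32 MiB

38.32 MiB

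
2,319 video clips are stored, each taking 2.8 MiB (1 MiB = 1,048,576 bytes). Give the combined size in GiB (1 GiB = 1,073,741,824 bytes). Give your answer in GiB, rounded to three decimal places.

6.341 GiB

Total = 2,319 × 2.8 MiB = 6493.2 MiB
= 6493.2 × 1,048,576 bytes = 6,808,613,683.2 bytes
1 GiB = 1,073,741,824 bytes
6,808,613,683.2 / 1,073,741,824 = 6.341 GiB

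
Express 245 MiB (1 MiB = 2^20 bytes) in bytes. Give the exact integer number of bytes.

245 × 1,048,576 = 256,901,120 bytes

256,901,120 bytes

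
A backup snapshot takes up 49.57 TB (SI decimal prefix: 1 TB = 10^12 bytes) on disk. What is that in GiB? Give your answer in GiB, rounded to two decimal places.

49.57 TB = 49.57 × 10^12 bytes = 49,570,000,000,000 bytes
1 GiB = 2^30 bytes = 1,073,741,824 bytes
49,570,000,000,000 / 1,073,741,824 = 46,165.66 GiB

46,165.66 GiB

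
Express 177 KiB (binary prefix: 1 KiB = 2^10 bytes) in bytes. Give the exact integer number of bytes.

177 × 1,024 = 181,248 bytes  (1 KiB = 2^10 bytes)

181,248 bytes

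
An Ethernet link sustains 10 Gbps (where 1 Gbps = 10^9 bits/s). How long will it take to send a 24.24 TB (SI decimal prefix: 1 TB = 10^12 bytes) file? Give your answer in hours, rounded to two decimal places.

24.24 TB = 24,240,000,000,000 bytes = 193,920,000,000,000 bits
10 Gbps = 10,000,000,000 bits/s
time = 193,920,000,000,000 / 10,000,000,000 = 19,392.0000 s
19,392.0000 s / 3600 = 5.39 hours

5.39 hours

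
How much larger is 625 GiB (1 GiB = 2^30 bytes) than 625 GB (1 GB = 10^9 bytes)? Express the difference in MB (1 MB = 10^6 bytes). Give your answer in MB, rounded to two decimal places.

625 GiB = 625 × 1,073,741,824 = 671,088,640,000 bytes
625 GB = 625 × 1,000,000,000 = 625,000,000,000 bytes
difference = 46,088,640,000 bytes
46,088,640,000 / 1,000,000 = 46,088.64 MB

46,088.64 MB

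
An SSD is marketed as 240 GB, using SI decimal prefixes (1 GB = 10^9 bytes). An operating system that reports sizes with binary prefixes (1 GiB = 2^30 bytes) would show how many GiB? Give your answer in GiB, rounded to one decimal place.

240 GB × 1,000,000,000 bytes/GB = 240,000,000,000 bytes
1 GiB = 1,073,741,824 bytes
240,000,000,000 / 1,073,741,824 = 223.5 GiB

223.5 GiB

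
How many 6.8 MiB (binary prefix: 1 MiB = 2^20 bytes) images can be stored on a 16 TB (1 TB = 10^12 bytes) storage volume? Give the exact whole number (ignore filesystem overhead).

2,243,939

Capacity: 16 TB = 16,000,000,000,000 bytes
Per item: 6.8 MiB = 7,130,316.8 bytes
⌊16,000,000,000,000 / 7,130,316.8⌋ = 2,243,939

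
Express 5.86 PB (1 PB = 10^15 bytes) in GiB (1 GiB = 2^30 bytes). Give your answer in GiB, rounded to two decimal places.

5.86 PB × 1,000,000,000,000,000 bytes/PB = 5,860,000,000,000,000 bytes
1 GiB = 2^30 bytes = 1,073,741,824 bytes
5,860,000,000,000,000 / 1,073,741,824 = 5,457,550.29 GiB

5,457,550.29 GiB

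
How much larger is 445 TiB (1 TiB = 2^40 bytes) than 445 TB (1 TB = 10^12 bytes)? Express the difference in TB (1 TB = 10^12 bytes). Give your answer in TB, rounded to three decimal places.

445 TiB = 445 × 1,099,511,627,776 = 489,282,674,360,320 bytes
445 TB = 445 × 1,000,000,000,000 = 445,000,000,000,000 bytes
difference = 44,282,674,360,320 bytes
44,282,674,360,320 / 1,000,000,000,000 = 44.283 TB

44.283 TB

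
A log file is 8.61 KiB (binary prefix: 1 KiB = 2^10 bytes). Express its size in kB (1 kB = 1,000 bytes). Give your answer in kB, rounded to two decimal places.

8.61 KiB = 8.61 × 2^10 bytes = 8,816.64 bytes
1 kB = 1,000 bytes
8,816.64 / 1,000 = 8.82 kB

8.82 kB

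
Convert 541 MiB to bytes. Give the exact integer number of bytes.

567,279,616 bytes

541 × 1,048,576 = 567,279,616 bytes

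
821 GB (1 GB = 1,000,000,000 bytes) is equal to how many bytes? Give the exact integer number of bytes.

821,000,000,000 bytes

821 × 1,000,000,000 = 821,000,000,000 bytes  (1 GB = 10^9 bytes)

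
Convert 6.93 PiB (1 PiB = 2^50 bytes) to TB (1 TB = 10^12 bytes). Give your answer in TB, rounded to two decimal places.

7,802.49 TB

6.93 PiB = 6.93 × 2^50 bytes = 7,802,486,354,419,384.32 bytes
1 TB = 10^12 bytes = 1,000,000,000,000 bytes
7,802,486,354,419,384.32 / 1,000,000,000,000 = 7,802.49 TB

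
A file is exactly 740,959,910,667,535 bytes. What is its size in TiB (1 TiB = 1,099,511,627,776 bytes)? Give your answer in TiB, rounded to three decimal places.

740,959,910,667,535 bytes given.
1 TiB = 2^40 bytes = 1,099,511,627,776 bytes
740,959,910,667,535 / 1,099,511,627,776 = 673.899 TiB

673.899 TiB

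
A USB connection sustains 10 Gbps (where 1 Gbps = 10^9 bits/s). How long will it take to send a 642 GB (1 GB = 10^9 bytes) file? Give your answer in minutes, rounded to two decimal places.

642 GB = 642,000,000,000 bytes = 5,136,000,000,000 bits
10 Gbps = 10,000,000,000 bits/s
time = 5,136,000,000,000 / 10,000,000,000 = 513.600 s
513.600 s / 60 = 8.56 minutes

8.56 minutes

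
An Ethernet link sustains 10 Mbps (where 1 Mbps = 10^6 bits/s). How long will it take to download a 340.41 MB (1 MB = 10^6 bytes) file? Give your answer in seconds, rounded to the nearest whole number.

340.41 MB = 340,410,000 bytes = 2,723,280,000 bits
10 Mbps = 10,000,000 bits/s
time = 2,723,280,000 / 10,000,000 = 272 s

272 seconds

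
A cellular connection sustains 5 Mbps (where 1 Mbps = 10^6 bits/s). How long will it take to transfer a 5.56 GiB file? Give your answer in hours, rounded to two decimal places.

2.65 hours

5.56 GiB = 5,970,004,541.44 bytes = 47,760,036,331.52 bits
5 Mbps = 5,000,000 bits/s
time = 47,760,036,331.52 / 5,000,000 = 9,552.0073 s
9,552.0073 s / 3600 = 2.65 hours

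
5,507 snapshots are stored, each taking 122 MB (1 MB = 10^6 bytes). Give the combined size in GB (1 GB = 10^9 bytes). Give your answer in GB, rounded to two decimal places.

Total = 5,507 × 122 MB = 671,854 MB
= 671,854 × 1,000,000 bytes = 671,854,000,000 bytes
1 GB = 1,000,000,000 bytes
671,854,000,000 / 1,000,000,000 = 671.85 GB

671.85 GB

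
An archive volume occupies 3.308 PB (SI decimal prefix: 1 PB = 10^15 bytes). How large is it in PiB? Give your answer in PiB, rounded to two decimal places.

3.308 PB = 3.308 × 10^15 bytes = 3,308,000,000,000,000 bytes
1 PiB = 1,125,899,906,842,624 bytes
3,308,000,000,000,000 / 1,125,899,906,842,624 = 2.94 PiB

2.94 PiB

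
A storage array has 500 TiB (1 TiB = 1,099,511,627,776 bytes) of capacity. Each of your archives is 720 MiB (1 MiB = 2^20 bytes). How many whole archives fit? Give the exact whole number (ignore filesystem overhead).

Capacity: 500 TiB = 549,755,813,888,000 bytes
Per item: 720 MiB = 754,974,720 bytes
⌊549,755,813,888,000 / 754,974,720⌋ = 728,177

728,177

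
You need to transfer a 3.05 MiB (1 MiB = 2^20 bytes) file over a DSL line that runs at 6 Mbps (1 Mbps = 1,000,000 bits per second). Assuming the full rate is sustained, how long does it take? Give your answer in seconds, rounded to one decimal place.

3.05 MiB = 3,198,156.8 bytes = 25,585,254.4 bits
6 Mbps = 6,000,000 bits/s
time = 25,585,254.4 / 6,000,000 = 4.3 s

4.3 seconds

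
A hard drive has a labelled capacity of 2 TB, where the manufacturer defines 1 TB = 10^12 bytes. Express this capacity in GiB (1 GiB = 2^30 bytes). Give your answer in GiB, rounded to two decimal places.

1,862.65 GiB

2 TB = 2 × 10^12 bytes = 2,000,000,000,000 bytes
1 GiB = 2^30 bytes = 1,073,741,824 bytes
2,000,000,000,000 / 1,073,741,824 = 1,862.65 GiB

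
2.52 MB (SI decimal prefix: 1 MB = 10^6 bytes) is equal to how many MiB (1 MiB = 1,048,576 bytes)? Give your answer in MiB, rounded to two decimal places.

2.52 MB = 2.52 × 10^6 bytes = 2,520,000 bytes
1 MiB = 2^20 bytes = 1,048,576 bytes
2,520,000 / 1,048,576 = 2.40 MiB

2.40 MiB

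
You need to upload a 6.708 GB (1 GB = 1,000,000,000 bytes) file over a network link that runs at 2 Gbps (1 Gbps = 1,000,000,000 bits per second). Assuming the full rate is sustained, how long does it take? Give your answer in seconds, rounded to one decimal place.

6.708 GB = 6,708,000,000 bytes = 53,664,000,000 bits
2 Gbps = 2,000,000,000 bits/s
time = 53,664,000,000 / 2,000,000,000 = 26.8 s

26.8 seconds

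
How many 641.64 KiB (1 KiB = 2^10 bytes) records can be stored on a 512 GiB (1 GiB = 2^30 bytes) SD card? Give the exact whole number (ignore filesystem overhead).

836,716

Capacity: 512 GiB = 549,755,813,888 bytes
Per item: 641.64 KiB = 657,039.36 bytes
⌊549,755,813,888 / 657,039.36⌋ = 836,716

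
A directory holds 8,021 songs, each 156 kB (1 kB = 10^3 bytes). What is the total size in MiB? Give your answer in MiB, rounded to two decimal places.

1,193.31 MiB

Total = 8,021 × 156 kB = 1,251,276 kB
= 1,251,276 × 1,000 bytes = 1,251,276,000 bytes
1 MiB = 1,048,576 bytes
1,251,276,000 / 1,048,576 = 1,193.31 MiB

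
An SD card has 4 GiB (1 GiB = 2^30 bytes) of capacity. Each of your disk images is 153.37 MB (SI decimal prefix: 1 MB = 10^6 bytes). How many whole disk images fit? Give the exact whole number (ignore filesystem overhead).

28

Capacity: 4 GiB = 4,294,967,296 bytes
Per item: 153.37 MB = 153,370,000 bytes
⌊4,294,967,296 / 153,370,000⌋ = 28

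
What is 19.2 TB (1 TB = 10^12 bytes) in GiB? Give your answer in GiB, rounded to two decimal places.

17,881.39 GiB

19.2 TB = 19.2 × 10^12 bytes = 19,200,000,000,000 bytes
1 GiB = 1,073,741,824 bytes
19,200,000,000,000 / 1,073,741,824 = 17,881.39 GiB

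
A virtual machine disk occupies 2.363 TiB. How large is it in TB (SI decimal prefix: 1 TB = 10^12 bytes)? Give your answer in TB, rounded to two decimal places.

2.363 TiB = 2.363 × 2^40 bytes = 2,598,145,976,434.688 bytes
1 TB = 10^12 bytes = 1,000,000,000,000 bytes
2,598,145,976,434.688 / 1,000,000,000,000 = 2.60 TB

2.60 TB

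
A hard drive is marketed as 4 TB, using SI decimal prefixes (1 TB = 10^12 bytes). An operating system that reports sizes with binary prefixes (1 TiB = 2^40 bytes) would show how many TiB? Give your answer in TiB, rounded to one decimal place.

3.6 TiB

4 TB = 4 × 10^12 bytes = 4,000,000,000,000 bytes
1 TiB = 2^40 bytes = 1,099,511,627,776 bytes
4,000,000,000,000 / 1,099,511,627,776 = 3.6 TiB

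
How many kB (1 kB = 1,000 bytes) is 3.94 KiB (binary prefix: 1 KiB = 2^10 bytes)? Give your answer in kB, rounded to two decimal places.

3.94 KiB × 1,024 bytes/KiB = 4,034.56 bytes
1 kB = 1,000 bytes
4,034.56 / 1,000 = 4.03 kB

4.03 kB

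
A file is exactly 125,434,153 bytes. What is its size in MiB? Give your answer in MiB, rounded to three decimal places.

119.623 MiB

125,434,153 bytes given.
1 MiB = 1,048,576 bytes
125,434,153 / 1,048,576 = 119.623 MiB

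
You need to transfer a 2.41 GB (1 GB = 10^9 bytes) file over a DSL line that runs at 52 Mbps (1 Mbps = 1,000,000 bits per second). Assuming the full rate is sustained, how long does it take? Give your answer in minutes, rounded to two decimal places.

6.18 minutes

2.41 GB = 2,410,000,000 bytes = 19,280,000,000 bits
52 Mbps = 52,000,000 bits/s
time = 19,280,000,000 / 52,000,000 = 370.769 s
370.769 s / 60 = 6.18 minutes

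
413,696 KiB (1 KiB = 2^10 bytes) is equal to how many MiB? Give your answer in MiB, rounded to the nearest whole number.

404 MiB

413,696 KiB = 413,696 × 2^10 bytes = 423,624,704 bytes
1 MiB = 1,048,576 bytes
423,624,704 / 1,048,576 = 404 MiB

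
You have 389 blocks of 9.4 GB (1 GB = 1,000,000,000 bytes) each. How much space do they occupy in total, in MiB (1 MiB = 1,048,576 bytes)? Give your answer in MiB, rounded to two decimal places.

Total = 389 × 9.4 GB = 3656.6 GB
= 3656.6 × 1,000,000,000 bytes = 3,656,600,000,000 bytes
1 MiB = 1,048,576 bytes
3,656,600,000,000 / 1,048,576 = 3,487,205.51 MiB

3,487,205.51 MiB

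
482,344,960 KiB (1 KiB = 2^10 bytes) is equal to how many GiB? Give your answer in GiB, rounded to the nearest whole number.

460 GiB

482,344,960 KiB = 482,344,960 × 2^10 bytes = 493,921,239,040 bytes
1 GiB = 1,073,741,824 bytes
493,921,239,040 / 1,073,741,824 = 460 GiB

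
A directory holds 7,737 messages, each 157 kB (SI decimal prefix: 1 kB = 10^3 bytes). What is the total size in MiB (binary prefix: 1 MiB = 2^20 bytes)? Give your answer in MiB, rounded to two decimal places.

Total = 7,737 × 157 kB = 1,214,709 kB
= 1,214,709 × 1,000 bytes = 1,214,709,000 bytes
1 MiB = 1,048,576 bytes
1,214,709,000 / 1,048,576 = 1,158.44 MiB

1,158.44 MiB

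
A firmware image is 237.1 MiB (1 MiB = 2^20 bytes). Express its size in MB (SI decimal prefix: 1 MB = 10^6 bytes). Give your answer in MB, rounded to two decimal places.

237.1 MiB × 1,048,576 bytes/MiB = 248,617,369.6 bytes
1 MB = 10^6 bytes = 1,000,000 bytes
248,617,369.6 / 1,000,000 = 248.62 MB

248.62 MB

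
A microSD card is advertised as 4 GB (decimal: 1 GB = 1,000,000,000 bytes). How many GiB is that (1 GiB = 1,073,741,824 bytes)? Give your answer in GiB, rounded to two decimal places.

4 GB = 4 × 10^9 bytes = 4,000,000,000 bytes
1 GiB = 2^30 bytes = 1,073,741,824 bytes
4,000,000,000 / 1,073,741,824 = 3.73 GiB

3.73 GiB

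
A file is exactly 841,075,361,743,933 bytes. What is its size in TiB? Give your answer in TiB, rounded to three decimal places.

841,075,361,743,933 bytes given.
1 TiB = 1,099,511,627,776 bytes
841,075,361,743,933 / 1,099,511,627,776 = 764.954 TiB

764.954 TiB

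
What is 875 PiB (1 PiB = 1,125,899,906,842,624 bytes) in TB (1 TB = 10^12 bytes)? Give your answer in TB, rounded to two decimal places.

985,162.42 TB

875 PiB = 875 × 2^50 bytes = 985,162,418,487,296,000 bytes
1 TB = 10^12 bytes = 1,000,000,000,000 bytes
985,162,418,487,296,000 / 1,000,000,000,000 = 985,162.42 TB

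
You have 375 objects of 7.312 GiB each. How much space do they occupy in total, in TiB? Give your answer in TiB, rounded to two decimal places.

2.68 TiB

Total = 375 × 7.312 GiB = 2742 GiB
= 2742 × 1,073,741,824 bytes = 2,944,200,081,408 bytes
1 TiB = 1,099,511,627,776 bytes
2,944,200,081,408 / 1,099,511,627,776 = 2.68 TiB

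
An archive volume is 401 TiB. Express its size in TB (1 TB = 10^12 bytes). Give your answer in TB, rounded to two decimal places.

401 TiB = 401 × 2^40 bytes = 440,904,162,738,176 bytes
1 TB = 1,000,000,000,000 bytes
440,904,162,738,176 / 1,000,000,000,000 = 440.90 TB

440.90 TB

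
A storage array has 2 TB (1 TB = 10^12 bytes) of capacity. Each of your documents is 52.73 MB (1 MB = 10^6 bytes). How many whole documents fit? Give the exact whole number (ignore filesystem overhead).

37,929

Capacity: 2 TB = 2,000,000,000,000 bytes
Per item: 52.73 MB = 52,730,000 bytes
⌊2,000,000,000,000 / 52,730,000⌋ = 37,929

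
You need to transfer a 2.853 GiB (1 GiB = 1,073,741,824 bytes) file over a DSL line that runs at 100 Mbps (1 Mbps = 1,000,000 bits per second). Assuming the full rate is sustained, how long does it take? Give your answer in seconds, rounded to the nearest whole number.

245 seconds

2.853 GiB = 3,063,385,423.872 bytes = 24,507,083,390.976 bits
100 Mbps = 100,000,000 bits/s
time = 24,507,083,390.976 / 100,000,000 = 245 s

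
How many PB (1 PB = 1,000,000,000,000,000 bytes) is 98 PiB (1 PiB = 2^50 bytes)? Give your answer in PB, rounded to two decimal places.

110.34 PB

98 PiB × 1,125,899,906,842,624 bytes/PiB = 110,338,190,870,577,152 bytes
1 PB = 10^15 bytes = 1,000,000,000,000,000 bytes
110,338,190,870,577,152 / 1,000,000,000,000,000 = 110.34 PB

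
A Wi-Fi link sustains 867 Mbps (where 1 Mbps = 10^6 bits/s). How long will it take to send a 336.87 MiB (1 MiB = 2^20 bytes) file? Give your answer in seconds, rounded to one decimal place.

3.3 seconds

336.87 MiB = 353,233,797.12 bytes = 2,825,870,376.96 bits
867 Mbps = 867,000,000 bits/s
time = 2,825,870,376.96 / 867,000,000 = 3.3 s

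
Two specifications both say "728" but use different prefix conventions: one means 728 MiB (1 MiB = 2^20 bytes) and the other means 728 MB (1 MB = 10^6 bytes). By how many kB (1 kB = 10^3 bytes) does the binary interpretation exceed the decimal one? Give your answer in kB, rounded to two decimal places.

728 MiB = 728 × 1,048,576 = 763,363,328 bytes
728 MB = 728 × 1,000,000 = 728,000,000 bytes
difference = 35,363,328 bytes
35,363,328 / 1,000 = 35,363.33 kB

35,363.33 kB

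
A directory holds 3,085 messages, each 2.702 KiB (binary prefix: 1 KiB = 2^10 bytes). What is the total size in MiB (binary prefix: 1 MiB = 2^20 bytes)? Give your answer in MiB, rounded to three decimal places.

Total = 3,085 × 2.702 KiB = 8335.67 KiB
= 8335.67 × 1,024 bytes = 8,535,726.08 bytes
1 MiB = 1,048,576 bytes
8,535,726.08 / 1,048,576 = 8.140 MiB

8.140 MiB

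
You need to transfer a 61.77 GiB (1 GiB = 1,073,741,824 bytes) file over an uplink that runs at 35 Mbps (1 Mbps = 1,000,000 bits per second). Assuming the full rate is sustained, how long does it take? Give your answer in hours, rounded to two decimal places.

4.21 hours

61.77 GiB = 66,325,032,468.48 bytes = 530,600,259,747.84 bits
35 Mbps = 35,000,000 bits/s
time = 530,600,259,747.84 / 35,000,000 = 15,160.0074 s
15,160.0074 s / 3600 = 4.21 hours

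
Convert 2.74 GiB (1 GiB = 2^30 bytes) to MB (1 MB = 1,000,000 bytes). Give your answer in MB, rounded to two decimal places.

2,942.05 MB

2.74 GiB × 1,073,741,824 bytes/GiB = 2,942,052,597.76 bytes
1 MB = 10^6 bytes = 1,000,000 bytes
2,942,052,597.76 / 1,000,000 = 2,942.05 MB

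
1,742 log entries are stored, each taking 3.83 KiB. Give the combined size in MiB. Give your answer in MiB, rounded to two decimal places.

Total = 1,742 × 3.83 KiB = 6671.86 KiB
= 6671.86 × 1,024 bytes = 6,831,984.64 bytes
1 MiB = 1,048,576 bytes
6,831,984.64 / 1,048,576 = 6.52 MiB

6.52 MiB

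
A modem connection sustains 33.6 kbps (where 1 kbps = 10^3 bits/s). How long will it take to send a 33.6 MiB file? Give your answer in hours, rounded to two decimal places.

2.33 hours

33.6 MiB = 35,232,153.6 bytes = 281,857,228.8 bits
33.6 kbps = 33,600 bits/s
time = 281,857,228.8 / 33,600 = 8,388.6080 s
8,388.6080 s / 3600 = 2.33 hours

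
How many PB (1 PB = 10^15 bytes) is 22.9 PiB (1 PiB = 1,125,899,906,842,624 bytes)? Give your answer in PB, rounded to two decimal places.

22.9 PiB = 22.9 × 2^50 bytes = 25,783,107,866,696,089.6 bytes
1 PB = 10^15 bytes = 1,000,000,000,000,000 bytes
25,783,107,866,696,089.6 / 1,000,000,000,000,000 = 25.78 PB

25.78 PB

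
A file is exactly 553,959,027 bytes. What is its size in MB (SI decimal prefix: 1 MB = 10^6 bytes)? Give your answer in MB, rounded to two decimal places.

553.96 MB

553,959,027 bytes given.
1 MB = 1,000,000 bytes
553,959,027 / 1,000,000 = 553.96 MB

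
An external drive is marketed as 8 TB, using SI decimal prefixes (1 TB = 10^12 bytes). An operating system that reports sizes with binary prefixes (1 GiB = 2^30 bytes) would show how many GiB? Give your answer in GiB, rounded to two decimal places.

8 TB × 1,000,000,000,000 bytes/TB = 8,000,000,000,000 bytes
1 GiB = 1,073,741,824 bytes
8,000,000,000,000 / 1,073,741,824 = 7,450.58 GiB

7,450.58 GiB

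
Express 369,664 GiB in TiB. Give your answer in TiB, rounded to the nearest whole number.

369,664 GiB × 1,073,741,824 bytes/GiB = 396,923,697,627,136 bytes
1 TiB = 2^40 bytes = 1,099,511,627,776 bytes
396,923,697,627,136 / 1,099,511,627,776 = 361 TiB

361 TiB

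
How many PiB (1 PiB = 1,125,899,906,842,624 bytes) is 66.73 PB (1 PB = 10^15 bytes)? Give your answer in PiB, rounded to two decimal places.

66.73 PB = 66.73 × 10^15 bytes = 66,730,000,000,000,000 bytes
1 PiB = 2^50 bytes = 1,125,899,906,842,624 bytes
66,730,000,000,000,000 / 1,125,899,906,842,624 = 59.27 PiB

59.27 PiB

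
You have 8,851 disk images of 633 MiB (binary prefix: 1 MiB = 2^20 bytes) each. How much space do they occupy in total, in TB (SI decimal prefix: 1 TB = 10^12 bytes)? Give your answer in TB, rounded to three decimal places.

Total = 8,851 × 633 MiB = 5,602,683 MiB
= 5,602,683 × 1,048,576 bytes = 5,874,838,929,408 bytes
1 TB = 1,000,000,000,000 bytes
5,874,838,929,408 / 1,000,000,000,000 = 5.875 TB

5.875 TB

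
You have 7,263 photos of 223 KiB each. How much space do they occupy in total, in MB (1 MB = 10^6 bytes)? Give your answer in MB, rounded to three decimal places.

Total = 7,263 × 223 KiB = 1,619,649 KiB
= 1,619,649 × 1,024 bytes = 1,658,520,576 bytes
1 MB = 1,000,000 bytes
1,658,520,576 / 1,000,000 = 1,658.521 MB

1,658.521 MB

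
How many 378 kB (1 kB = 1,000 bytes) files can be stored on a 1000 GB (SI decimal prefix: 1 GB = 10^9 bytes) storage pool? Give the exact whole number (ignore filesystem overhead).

2,645,502

Capacity: 1000 GB = 1,000,000,000,000 bytes
Per item: 378 kB = 378,000 bytes
⌊1,000,000,000,000 / 378,000⌋ = 2,645,502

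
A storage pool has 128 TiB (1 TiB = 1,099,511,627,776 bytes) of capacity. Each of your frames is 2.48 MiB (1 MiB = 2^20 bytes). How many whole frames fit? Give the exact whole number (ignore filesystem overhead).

54,120,051

Capacity: 128 TiB = 140,737,488,355,328 bytes
Per item: 2.48 MiB = 2,600,468.48 bytes
⌊140,737,488,355,328 / 2,600,468.48⌋ = 54,120,051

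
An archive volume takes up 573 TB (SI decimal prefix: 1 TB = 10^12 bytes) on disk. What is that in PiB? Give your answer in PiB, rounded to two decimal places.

573 TB × 1,000,000,000,000 bytes/TB = 573,000,000,000,000 bytes
1 PiB = 1,125,899,906,842,624 bytes
573,000,000,000,000 / 1,125,899,906,842,624 = 0.51 PiB

0.51 PiB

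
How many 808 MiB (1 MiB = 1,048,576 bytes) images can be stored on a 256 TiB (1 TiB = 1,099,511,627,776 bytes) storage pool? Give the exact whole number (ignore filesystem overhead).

Capacity: 256 TiB = 281,474,976,710,656 bytes
Per item: 808 MiB = 847,249,408 bytes
⌊281,474,976,710,656 / 847,249,408⌋ = 332,222

332,222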